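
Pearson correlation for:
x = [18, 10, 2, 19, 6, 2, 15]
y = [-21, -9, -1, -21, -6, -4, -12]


n=7, Σx=72, Σy=-74, Σxy=-1093, Σx²=1054, Σy²=1160
r = (7×(-1093) - 72×(-74))/√((7×1054 - 72²)(7×1160 - (-74)²))
= -2323/√(2194×2644) = -2323/√5800936 ≈ -2323/2408.5132 ≈ -0.9645

r ≈ -0.9645


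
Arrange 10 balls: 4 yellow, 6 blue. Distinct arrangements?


10!/(4!×6!) = 210

210


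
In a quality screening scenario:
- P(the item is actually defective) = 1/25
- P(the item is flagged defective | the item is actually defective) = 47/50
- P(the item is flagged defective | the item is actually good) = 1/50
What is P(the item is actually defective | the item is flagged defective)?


Using Bayes' theorem:
P(A|B) = P(B|A)·P(A) / P(B)

P(the item is flagged defective) = 47/50 × 1/25 + 1/50 × 24/25
= 47/1250 + 12/625 = 71/1250

P(the item is actually defective|the item is flagged defective) = (47/1250) / (71/1250) = 47/71

P(the item is actually defective|the item is flagged defective) = 47/71 ≈ 66.20%


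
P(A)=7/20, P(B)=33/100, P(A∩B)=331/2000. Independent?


P(A)×P(B) = 231/2000
P(A∩B) = 331/2000
Not equal → NOT independent

No, not independent


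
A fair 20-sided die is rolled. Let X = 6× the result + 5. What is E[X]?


E[die] = (1+20)/2 = 21/2
E[X] = 6×21/2 + 5 = 68

E[X] = 68


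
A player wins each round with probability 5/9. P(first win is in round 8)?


Geometric: P(X=8) = (1-p)^(k-1)×p = (4/9)^7×5/9 = 81920/43046721

P(X=8) = 81920/43046721 ≈ 0.19%


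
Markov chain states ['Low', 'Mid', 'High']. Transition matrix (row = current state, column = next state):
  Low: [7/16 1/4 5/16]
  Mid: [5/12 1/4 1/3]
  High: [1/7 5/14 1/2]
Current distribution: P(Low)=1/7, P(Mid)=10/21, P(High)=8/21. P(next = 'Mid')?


P(next=Mid) = Σᵢ P(now=i)×P(i→Mid)
= 1/7×1/4 + 10/21×1/4 + 8/21×5/14
= 1/28 + 5/42 + 20/147 = 57/196

P = 57/196 ≈ 0.2908


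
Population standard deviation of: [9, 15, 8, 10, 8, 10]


Mean = 60/6 = 10
  (9-10)²=1
  (15-10)²=25
  (8-10)²=4
  (10-10)²=0
  (8-10)²=4
  (10-10)²=0
Σ(x-μ)² = 34
σ² = 34/6 = 17/3

σ = √(17/3) ≈ 2.3805


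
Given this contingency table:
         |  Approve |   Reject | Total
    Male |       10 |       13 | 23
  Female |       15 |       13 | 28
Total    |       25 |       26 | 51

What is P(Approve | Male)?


P(Approve | Male) = 10/(10+13) = 10/23

P(Approve|Male) = 10/23 ≈ 43.48%


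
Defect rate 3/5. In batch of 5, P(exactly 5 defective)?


Binomial: P(X=5) = C(5,5)×p^5×(1-p)^0
= 1 × 243/3125 × 1 = 243/3125

P(X=5) = 243/3125 ≈ 7.78%


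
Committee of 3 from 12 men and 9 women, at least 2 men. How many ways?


Count by #men:
  2M,1W: C(12,2)×C(9,1)=594
  3M,0W: C(12,3)×C(9,0)=220
Total = 814

814


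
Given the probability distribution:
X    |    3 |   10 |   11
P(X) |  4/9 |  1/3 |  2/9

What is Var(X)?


E[X] = 64/9
E[X²] = 578/9
Var(X) = E[X²] - (E[X])² = 578/9 - 4096/81 = 1106/81

Var(X) = 1106/81 ≈ 13.6543


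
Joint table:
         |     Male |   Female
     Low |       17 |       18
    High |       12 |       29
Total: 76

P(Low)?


P(Low) = (17+18)/76 = 35/76

P(Low) = 35/76 ≈ 46.05%


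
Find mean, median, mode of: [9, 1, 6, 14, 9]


Sorted: [1, 6, 9, 9, 14]
Mean = 39/5
Median = 9
Freq: {9: 2, 1: 1, 6: 1, 14: 1}
Mode: [9]

Mean=39/5, Median=9, Mode=9


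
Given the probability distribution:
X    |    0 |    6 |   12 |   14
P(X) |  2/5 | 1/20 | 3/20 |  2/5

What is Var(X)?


E[X] = 77/10
E[X²] = 509/5
Var(X) = E[X²] - (E[X])² = 509/5 - 5929/100 = 4251/100

Var(X) = 4251/100 ≈ 42.5100


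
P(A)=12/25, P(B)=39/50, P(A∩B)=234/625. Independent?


P(A)×P(B) = 234/625
P(A∩B) = 234/625
Equal ✓ → Independent

Yes, independent


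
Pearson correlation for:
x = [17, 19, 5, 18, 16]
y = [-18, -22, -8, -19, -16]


n=5, Σx=75, Σy=-83, Σxy=-1362, Σx²=1255, Σy²=1489
r = (5×(-1362) - 75×(-83))/√((5×1255 - 75²)(5×1489 - (-83)²))
= -585/√(650×556) = -585/√361400 ≈ -585/601.1655 ≈ -0.9731

r ≈ -0.9731


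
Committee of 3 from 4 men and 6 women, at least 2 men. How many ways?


Count by #men:
  2M,1W: C(4,2)×C(6,1)=36
  3M,0W: C(4,3)×C(6,0)=4
Total = 40

40


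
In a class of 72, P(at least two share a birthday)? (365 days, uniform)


P(all different) = Π(365-i)/365 for i=0..71
= 0.000547
P(match) = 1 - 0.000547 = 0.999453

P ≈ 0.9995 ≈ 99.95%


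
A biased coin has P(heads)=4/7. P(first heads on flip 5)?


Geometric: P(X=5) = (1-p)^(k-1)×p = (3/7)^4×4/7 = 324/16807

P(X=5) = 324/16807 ≈ 1.93%


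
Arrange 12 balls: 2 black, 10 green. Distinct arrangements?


12!/(2!×10!) = 66

66


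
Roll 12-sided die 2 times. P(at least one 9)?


P(no 9)^2 = (11/12)^2 = 121/144
P(≥1) = 1 - 121/144 = 23/144

P = 23/144 ≈ 15.97%


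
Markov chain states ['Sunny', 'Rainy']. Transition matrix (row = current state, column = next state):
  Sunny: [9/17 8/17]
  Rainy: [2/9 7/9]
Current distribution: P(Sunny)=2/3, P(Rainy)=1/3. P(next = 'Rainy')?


P(next=Rainy) = Σᵢ P(now=i)×P(i→Rainy)
= 2/3×8/17 + 1/3×7/9
= 16/51 + 7/27 = 263/459

P = 263/459 ≈ 0.5730


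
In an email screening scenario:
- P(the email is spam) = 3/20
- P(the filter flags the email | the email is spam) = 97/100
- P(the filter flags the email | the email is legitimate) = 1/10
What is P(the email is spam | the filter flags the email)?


Using Bayes' theorem:
P(A|B) = P(B|A)·P(A) / P(B)

P(the filter flags the email) = 97/100 × 3/20 + 1/10 × 17/20
= 291/2000 + 17/200 = 461/2000

P(the email is spam|the filter flags the email) = (291/2000) / (461/2000) = 291/461

P(the email is spam|the filter flags the email) = 291/461 ≈ 63.12%


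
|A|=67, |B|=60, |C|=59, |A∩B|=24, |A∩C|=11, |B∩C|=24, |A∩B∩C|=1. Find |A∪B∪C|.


|A∪B∪C| = 67+60+59-24-11-24+1 = 128

|A∪B∪C| = 128


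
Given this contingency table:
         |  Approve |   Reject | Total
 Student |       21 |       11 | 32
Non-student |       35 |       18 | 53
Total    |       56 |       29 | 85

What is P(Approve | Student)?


P(Approve | Student) = 21/(21+11) = 21/32

P(Approve|Student) = 21/32 ≈ 65.62%


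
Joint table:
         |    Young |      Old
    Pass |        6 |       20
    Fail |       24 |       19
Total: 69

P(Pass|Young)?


P(Pass|Young) = 6/(6+24) = 6/30 = 1/5

P = 1/5 ≈ 20.00%


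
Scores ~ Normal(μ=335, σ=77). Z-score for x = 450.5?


z = (x - μ)/σ = (450.5 - 335)/77 = 1.5

z = 1.5


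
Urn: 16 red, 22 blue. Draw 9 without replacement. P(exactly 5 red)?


Hypergeometric: C(16,5)×C(22,4)/C(38,9)
= 4368×7315/163011640 = 3822/19499

P(X=5) = 3822/19499 ≈ 19.60%


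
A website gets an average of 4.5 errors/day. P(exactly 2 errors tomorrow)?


Poisson(λ=4.5): P(X=2) = e^(-λ)×λ^k/k!
= e^(-4.5) × 4.5^2 / 2!
≈ 0.01110899654 × 20.25 / 2 ≈ 0.112479

P(X=2) ≈ 0.112479 ≈ 11.25%


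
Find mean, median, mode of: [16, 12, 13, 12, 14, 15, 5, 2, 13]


Sorted: [2, 5, 12, 12, 13, 13, 14, 15, 16]
Mean = 102/9 = 34/3
Median = 13
Freq: {16: 1, 12: 2, 13: 2, 14: 1, 15: 1, 5: 1, 2: 1}
Mode: [12, 13]

Mean=34/3, Median=13, Mode=[12, 13]


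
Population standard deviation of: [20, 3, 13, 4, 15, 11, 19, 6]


Mean = 91/8
  (20-91/8)²=4761/64
  (3-91/8)²=4489/64
  (13-91/8)²=169/64
  (4-91/8)²=3481/64
  (15-91/8)²=841/64
  (11-91/8)²=9/64
  (19-91/8)²=3721/64
  (6-91/8)²=1849/64
Σ(x-μ)² = 2415/8
σ² = (2415/8)/8 = 2415/64

σ = √(2415/64) ≈ 6.1428


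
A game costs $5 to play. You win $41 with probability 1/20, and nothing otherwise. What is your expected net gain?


E[gain] = (41-5)×1/20 + (-5)×19/20
= 9/5 - 19/4 = -59/20

Expected net gain = $-59/20 ≈ $-2.95


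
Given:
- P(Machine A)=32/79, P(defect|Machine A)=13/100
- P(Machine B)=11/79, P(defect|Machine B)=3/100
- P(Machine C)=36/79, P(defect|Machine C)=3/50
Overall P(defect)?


P(B) = Σ P(B|Aᵢ)×P(Aᵢ)
  13/100×32/79 = 104/1975
  3/100×11/79 = 33/7900
  3/50×36/79 = 54/1975
Sum = 133/1580

P(defect) = 133/1580 ≈ 8.42%


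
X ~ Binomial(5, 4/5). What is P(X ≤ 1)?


P(X ≤ 1) = Σ P(X=i) for i=0..1
P(X=0) = 1/3125
P(X=1) = 4/625
Sum = 21/3125

P(X ≤ 1) = 21/3125 ≈ 0.67%


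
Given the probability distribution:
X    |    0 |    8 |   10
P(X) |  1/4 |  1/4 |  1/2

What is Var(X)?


E[X] = 7
E[X²] = 66
Var(X) = E[X²] - (E[X])² = 66 - 49 = 17

Var(X) = 17 ≈ 17.0000


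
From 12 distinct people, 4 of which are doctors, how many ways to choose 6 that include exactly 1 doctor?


Choose 1 of the 4 doctors and 5 of the other 8 people:
C(4,1)×C(8,5) = 4×56 = 224

224


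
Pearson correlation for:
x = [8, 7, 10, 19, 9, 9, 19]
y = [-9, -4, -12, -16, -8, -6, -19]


n=7, Σx=81, Σy=-74, Σxy=-1011, Σx²=1097, Σy²=958
r = (7×(-1011) - 81×(-74))/√((7×1097 - 81²)(7×958 - (-74)²))
= -1083/√(1118×1230) = -1083/√1375140 ≈ -1083/1172.6636 ≈ -0.9235

r ≈ -0.9235


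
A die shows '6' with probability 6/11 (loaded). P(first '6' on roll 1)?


Geometric: P(X=1) = (1-p)^(k-1)×p = (5/11)^0×6/11 = 6/11

P(X=1) = 6/11 ≈ 54.55%


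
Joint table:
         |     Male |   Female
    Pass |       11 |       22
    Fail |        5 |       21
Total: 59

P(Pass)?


P(Pass) = (11+22)/59 = 33/59

P(Pass) = 33/59 ≈ 55.93%


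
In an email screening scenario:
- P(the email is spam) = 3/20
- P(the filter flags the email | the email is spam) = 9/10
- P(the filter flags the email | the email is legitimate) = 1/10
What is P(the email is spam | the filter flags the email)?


Using Bayes' theorem:
P(A|B) = P(B|A)·P(A) / P(B)

P(the filter flags the email) = 9/10 × 3/20 + 1/10 × 17/20
= 27/200 + 17/200 = 11/50

P(the email is spam|the filter flags the email) = (27/200) / (11/50) = 27/44

P(the email is spam|the filter flags the email) = 27/44 ≈ 61.36%


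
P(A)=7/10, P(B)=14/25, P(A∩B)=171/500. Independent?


P(A)×P(B) = 49/125
P(A∩B) = 171/500
Not equal → NOT independent

No, not independent


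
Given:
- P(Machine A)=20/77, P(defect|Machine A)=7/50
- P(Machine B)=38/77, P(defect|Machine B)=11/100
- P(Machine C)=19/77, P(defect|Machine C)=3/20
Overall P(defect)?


P(B) = Σ P(B|Aᵢ)×P(Aᵢ)
  7/50×20/77 = 2/55
  11/100×38/77 = 19/350
  3/20×19/77 = 57/1540
Sum = 983/7700

P(defect) = 983/7700 ≈ 12.77%


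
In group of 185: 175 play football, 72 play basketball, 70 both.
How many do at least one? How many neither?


|A∪B| = 175+72-70 = 177
Neither = 185-177 = 8

At least one: 177; Neither: 8


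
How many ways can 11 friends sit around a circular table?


Circular arrangements of 11 distinct objects: fix one position to break rotational symmetry.
(n-1)! = 10! = 3628800

3628800


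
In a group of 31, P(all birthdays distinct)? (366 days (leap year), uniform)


P(all different) = Π(366-i)/366 for i=0..30
= (366/366)×(365/366)×...×(336/366)
= 0.270541

P ≈ 0.2705 ≈ 27.05%


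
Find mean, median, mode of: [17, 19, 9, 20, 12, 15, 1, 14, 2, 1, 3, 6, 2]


Sorted: [1, 1, 2, 2, 3, 6, 9, 12, 14, 15, 17, 19, 20]
Mean = 121/13
Median = 9
Freq: {17: 1, 19: 1, 9: 1, 20: 1, 12: 1, 15: 1, 1: 2, 14: 1, 2: 2, 3: 1, 6: 1}
Mode: [1, 2]

Mean=121/13, Median=9, Mode=[1, 2]


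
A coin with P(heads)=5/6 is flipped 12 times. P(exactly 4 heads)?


Binomial: P(X=4) = C(12,4)×p^4×(1-p)^8
= 495 × 625/1296 × 1/1679616 = 34375/241864704

P(X=4) = 34375/241864704 ≈ 0.01%


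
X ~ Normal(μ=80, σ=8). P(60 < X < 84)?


z₁=(60-80)/8=-2.5, z₂=(84-80)/8=0.5
P = Φ(0.5) - Φ(-2.5) = 0.691462 - 0.006210 = 0.685252 ≈ 0.6853

P(60 < X < 84) ≈ 0.6853


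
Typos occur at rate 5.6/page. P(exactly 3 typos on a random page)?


Poisson(λ=5.6): P(X=3) = e^(-λ)×λ^k/k!
= e^(-5.6) × 5.6^3 / 3!
≈ 0.003697863716 × 175.616 / 6 ≈ 0.108234

P(X=3) ≈ 0.108234 ≈ 10.82%


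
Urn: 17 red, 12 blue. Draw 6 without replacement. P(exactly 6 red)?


Hypergeometric: C(17,6)×C(12,0)/C(29,6)
= 12376×1/475020 = 34/1305

P(X=6) = 34/1305 ≈ 2.61%


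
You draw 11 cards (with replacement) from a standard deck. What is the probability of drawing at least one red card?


P(not a red card) = 26/52 = 1/2
P(none in 11 draws) = (1/2)^11 = 1/2048
P(≥1 red card) = 1 - 1/2048 = 2047/2048

P = 2047/2048 ≈ 99.95%


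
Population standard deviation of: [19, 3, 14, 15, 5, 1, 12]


Mean = 69/7
  (19-69/7)²=4096/49
  (3-69/7)²=2304/49
  (14-69/7)²=841/49
  (15-69/7)²=1296/49
  (5-69/7)²=1156/49
  (1-69/7)²=3844/49
  (12-69/7)²=225/49
Σ(x-μ)² = 1966/7
σ² = (1966/7)/7 = 1966/49

σ = √(1966/49) ≈ 6.3342


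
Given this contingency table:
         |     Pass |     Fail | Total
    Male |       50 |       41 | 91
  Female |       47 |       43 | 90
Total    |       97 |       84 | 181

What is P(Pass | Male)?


P(Pass | Male) = 50/(50+41) = 50/91

P(Pass|Male) = 50/91 ≈ 54.95%


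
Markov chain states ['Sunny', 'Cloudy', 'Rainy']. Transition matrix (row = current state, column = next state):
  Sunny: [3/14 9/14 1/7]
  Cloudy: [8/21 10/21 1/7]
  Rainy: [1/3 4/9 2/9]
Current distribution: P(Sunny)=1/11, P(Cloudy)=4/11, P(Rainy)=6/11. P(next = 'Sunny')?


P(next=Sunny) = Σᵢ P(now=i)×P(i→Sunny)
= 1/11×3/14 + 4/11×8/21 + 6/11×1/3
= 3/154 + 32/231 + 2/11 = 157/462

P = 157/462 ≈ 0.3398


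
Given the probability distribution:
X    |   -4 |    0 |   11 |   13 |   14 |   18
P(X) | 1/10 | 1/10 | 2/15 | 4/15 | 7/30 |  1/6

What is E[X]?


E[X] = Σ x·P(X=x)
= (-4)×(1/10) + (0)×(1/10) + (11)×(2/15) + (13)×(4/15) + (14)×(7/30) + (18)×(1/6)
= 54/5

E[X] = 54/5


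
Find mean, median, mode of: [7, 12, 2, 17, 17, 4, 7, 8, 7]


Sorted: [2, 4, 7, 7, 7, 8, 12, 17, 17]
Mean = 81/9 = 9
Median = 7
Freq: {7: 3, 12: 1, 2: 1, 17: 2, 4: 1, 8: 1}
Mode: [7]

Mean=9, Median=7, Mode=7


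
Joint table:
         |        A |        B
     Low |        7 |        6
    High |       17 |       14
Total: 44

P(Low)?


P(Low) = (7+6)/44 = 13/44

P(Low) = 13/44 ≈ 29.55%


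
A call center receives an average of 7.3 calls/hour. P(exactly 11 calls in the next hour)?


Poisson(λ=7.3): P(X=11) = e^(-λ)×λ^k/k!
= e^(-7.3) × 7.3^11 / 11!
≈ 0.0006755387752 × 3137266855.68 / 39916800 ≈ 0.053094

P(X=11) ≈ 0.053094 ≈ 5.31%


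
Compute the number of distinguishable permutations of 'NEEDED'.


Letters: 6, freq: {'N': 1, 'E': 3, 'D': 2}
6!/(1!×3!×2!) = 720/12 = 60

60


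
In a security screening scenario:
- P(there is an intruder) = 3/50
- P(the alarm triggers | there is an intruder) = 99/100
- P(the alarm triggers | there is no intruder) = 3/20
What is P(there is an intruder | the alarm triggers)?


Using Bayes' theorem:
P(A|B) = P(B|A)·P(A) / P(B)

P(the alarm triggers) = 99/100 × 3/50 + 3/20 × 47/50
= 297/5000 + 141/1000 = 501/2500

P(there is an intruder|the alarm triggers) = (297/5000) / (501/2500) = 99/334

P(there is an intruder|the alarm triggers) = 99/334 ≈ 29.64%


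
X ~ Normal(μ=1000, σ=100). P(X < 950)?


z = (950-1000)/100 = -0.5
P(Z < -0.5) = 0.3085

P(X < 950) ≈ 0.3085


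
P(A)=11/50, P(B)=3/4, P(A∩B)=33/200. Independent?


P(A)×P(B) = 33/200
P(A∩B) = 33/200
Equal ✓ → Independent

Yes, independent


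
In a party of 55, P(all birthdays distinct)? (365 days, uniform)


P(all different) = Π(365-i)/365 for i=0..54
= (365/365)×(364/365)×...×(311/365)
= 0.013738

P ≈ 0.0137 ≈ 1.37%


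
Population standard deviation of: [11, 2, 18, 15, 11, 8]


Mean = 65/6
  (11-65/6)²=1/36
  (2-65/6)²=2809/36
  (18-65/6)²=1849/36
  (15-65/6)²=625/36
  (11-65/6)²=1/36
  (8-65/6)²=289/36
Σ(x-μ)² = 929/6
σ² = (929/6)/6 = 929/36

σ = √(929/36) ≈ 5.0799


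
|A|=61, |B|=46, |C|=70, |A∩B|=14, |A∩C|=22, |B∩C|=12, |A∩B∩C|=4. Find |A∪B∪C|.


|A∪B∪C| = 61+46+70-14-22-12+4 = 133

|A∪B∪C| = 133


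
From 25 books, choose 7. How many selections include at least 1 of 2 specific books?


Complement: C(25,7) - C(23,7) = 480700 - 245157 = 235543

235543


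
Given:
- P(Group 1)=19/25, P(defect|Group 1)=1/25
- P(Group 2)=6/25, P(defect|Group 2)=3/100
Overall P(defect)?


P(B) = Σ P(B|Aᵢ)×P(Aᵢ)
  1/25×19/25 = 19/625
  3/100×6/25 = 9/1250
Sum = 47/1250

P(defect) = 47/1250 ≈ 3.76%


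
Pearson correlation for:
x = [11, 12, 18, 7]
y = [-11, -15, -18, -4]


n=4, Σx=48, Σy=-48, Σxy=-653, Σx²=638, Σy²=686
r = (4×(-653) - 48×(-48))/√((4×638 - 48²)(4×686 - (-48)²))
= -308/√(248×440) = -308/√109120 ≈ -308/330.3332 ≈ -0.9324

r ≈ -0.9324


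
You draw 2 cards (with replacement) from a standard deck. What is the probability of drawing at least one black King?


P(not a black King) = 50/52 = 25/26
P(none in 2 draws) = (25/26)^2 = 625/676
P(≥1 black King) = 1 - 625/676 = 51/676

P = 51/676 ≈ 7.54%


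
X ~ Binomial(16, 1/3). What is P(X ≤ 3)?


P(X ≤ 3) = Σ P(X=i) for i=0..3
P(X=0) = 65536/43046721
P(X=1) = 524288/43046721
P(X=2) = 655360/14348907
P(X=3) = 4587520/43046721
Sum = 7143424/43046721

P(X ≤ 3) = 7143424/43046721 ≈ 16.59%


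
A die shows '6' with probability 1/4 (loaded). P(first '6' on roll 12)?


Geometric: P(X=12) = (1-p)^(k-1)×p = (3/4)^11×1/4 = 177147/16777216

P(X=12) = 177147/16777216 ≈ 1.06%


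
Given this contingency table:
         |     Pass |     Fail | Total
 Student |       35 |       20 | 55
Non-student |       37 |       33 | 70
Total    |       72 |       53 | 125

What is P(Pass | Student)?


P(Pass | Student) = 35/(35+20) = 35/55 = 7/11

P(Pass|Student) = 7/11 ≈ 63.64%


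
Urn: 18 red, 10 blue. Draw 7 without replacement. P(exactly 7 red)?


Hypergeometric: C(18,7)×C(10,0)/C(28,7)
= 31824×1/1184040 = 34/1265

P(X=7) = 34/1265 ≈ 2.69%


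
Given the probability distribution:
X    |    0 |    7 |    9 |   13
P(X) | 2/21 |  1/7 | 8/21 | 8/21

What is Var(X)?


E[X] = 197/21
E[X²] = 2147/21
Var(X) = E[X²] - (E[X])² = 2147/21 - 38809/441 = 6278/441

Var(X) = 6278/441 ≈ 14.2358


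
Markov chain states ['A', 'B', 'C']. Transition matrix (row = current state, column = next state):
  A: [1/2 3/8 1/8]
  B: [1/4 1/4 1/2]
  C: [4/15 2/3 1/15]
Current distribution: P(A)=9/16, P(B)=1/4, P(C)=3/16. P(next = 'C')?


P(next=C) = Σᵢ P(now=i)×P(i→C)
= 9/16×1/8 + 1/4×1/2 + 3/16×1/15
= 9/128 + 1/8 + 1/80 = 133/640

P = 133/640 ≈ 0.2078


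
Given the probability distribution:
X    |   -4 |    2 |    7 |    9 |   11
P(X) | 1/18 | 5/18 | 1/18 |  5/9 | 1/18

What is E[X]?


E[X] = Σ x·P(X=x)
= (-4)×(1/18) + (2)×(5/18) + (7)×(1/18) + (9)×(5/9) + (11)×(1/18)
= 19/3

E[X] = 19/3


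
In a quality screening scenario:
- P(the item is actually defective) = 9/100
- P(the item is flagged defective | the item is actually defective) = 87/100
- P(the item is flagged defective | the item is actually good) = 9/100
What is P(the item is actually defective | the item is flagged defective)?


Using Bayes' theorem:
P(A|B) = P(B|A)·P(A) / P(B)

P(the item is flagged defective) = 87/100 × 9/100 + 9/100 × 91/100
= 783/10000 + 819/10000 = 801/5000

P(the item is actually defective|the item is flagged defective) = (783/10000) / (801/5000) = 87/178

P(the item is actually defective|the item is flagged defective) = 87/178 ≈ 48.88%


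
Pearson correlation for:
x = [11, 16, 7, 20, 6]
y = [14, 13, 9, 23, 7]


n=5, Σx=60, Σy=66, Σxy=927, Σx²=862, Σy²=1024
r = (5×927 - 60×66)/√((5×862 - 60²)(5×1024 - 66²))
= 675/√(710×764) = 675/√542440 ≈ 675/736.5053 ≈ 0.9165

r ≈ 0.9165


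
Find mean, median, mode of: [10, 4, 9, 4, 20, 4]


Sorted: [4, 4, 4, 9, 10, 20]
Mean = 51/6 = 17/2
Median = 13/2
Freq: {10: 1, 4: 3, 9: 1, 20: 1}
Mode: [4]

Mean=17/2, Median=13/2, Mode=4


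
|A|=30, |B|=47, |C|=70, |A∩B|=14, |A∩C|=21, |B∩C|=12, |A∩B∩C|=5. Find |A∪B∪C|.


|A∪B∪C| = 30+47+70-14-21-12+5 = 105

|A∪B∪C| = 105


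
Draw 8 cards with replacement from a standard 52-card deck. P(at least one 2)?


P(not a 2) = 48/52 = 12/13
P(none in 8 draws) = (12/13)^8 = 429981696/815730721
P(≥1 2) = 1 - 429981696/815730721 = 385749025/815730721

P = 385749025/815730721 ≈ 47.29%


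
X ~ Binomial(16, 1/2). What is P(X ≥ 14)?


P(X ≥ 14) = Σ P(X=i) for i=14..16
P(X=14) = 15/8192
P(X=15) = 1/4096
P(X=16) = 1/65536
Sum = 137/65536

P(X ≥ 14) = 137/65536 ≈ 0.21%


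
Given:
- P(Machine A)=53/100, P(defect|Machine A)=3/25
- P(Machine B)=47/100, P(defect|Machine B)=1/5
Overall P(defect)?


P(B) = Σ P(B|Aᵢ)×P(Aᵢ)
  3/25×53/100 = 159/2500
  1/5×47/100 = 47/500
Sum = 197/1250

P(defect) = 197/1250 ≈ 15.76%


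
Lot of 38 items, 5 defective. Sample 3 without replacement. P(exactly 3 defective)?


Hypergeometric: C(5,3)×C(33,0)/C(38,3)
= 10×1/8436 = 5/4218

P(X=3) = 5/4218 ≈ 0.12%


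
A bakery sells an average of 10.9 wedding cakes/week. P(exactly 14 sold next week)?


Poisson(λ=10.9): P(X=14) = e^(-λ)×λ^k/k!
= e^(-10.9) × 10.9^14 / 14!
≈ 1.8458234e-05 × 3.34172702724e+14 / 87178291200 ≈ 0.070754

P(X=14) ≈ 0.070754 ≈ 7.08%


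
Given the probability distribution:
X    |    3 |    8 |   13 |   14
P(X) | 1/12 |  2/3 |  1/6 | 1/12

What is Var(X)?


E[X] = 107/12
E[X²] = 1055/12
Var(X) = E[X²] - (E[X])² = 1055/12 - 11449/144 = 1211/144

Var(X) = 1211/144 ≈ 8.4097


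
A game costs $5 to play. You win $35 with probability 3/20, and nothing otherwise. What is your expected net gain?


E[gain] = (35-5)×3/20 + (-5)×17/20
= 9/2 - 17/4 = 1/4

Expected net gain = $1/4 ≈ $0.25


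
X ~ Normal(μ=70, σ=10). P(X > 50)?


z = (50-70)/10 = -2.0
P(X > 50) = 1 - P(Z ≤ -2.0) = 1 - 0.0228 = 0.9772

P(X > 50) ≈ 0.9772


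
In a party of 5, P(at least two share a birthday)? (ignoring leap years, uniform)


P(all different) = Π(365-i)/365 for i=0..4
= 0.972864
P(match) = 1 - 0.972864 = 0.027136

P ≈ 0.0271 ≈ 2.71%


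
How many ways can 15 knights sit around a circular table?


Circular arrangements of 15 distinct objects: fix one position to break rotational symmetry.
(n-1)! = 14! = 87178291200

87178291200


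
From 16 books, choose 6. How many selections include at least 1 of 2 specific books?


Complement: C(16,6) - C(14,6) = 8008 - 3003 = 5005

5005


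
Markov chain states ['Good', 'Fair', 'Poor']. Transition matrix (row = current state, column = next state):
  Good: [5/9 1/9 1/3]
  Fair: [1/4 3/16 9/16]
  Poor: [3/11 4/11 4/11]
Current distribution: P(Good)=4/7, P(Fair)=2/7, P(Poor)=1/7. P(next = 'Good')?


P(next=Good) = Σᵢ P(now=i)×P(i→Good)
= 4/7×5/9 + 2/7×1/4 + 1/7×3/11
= 20/63 + 1/14 + 3/77 = 593/1386

P = 593/1386 ≈ 0.4278


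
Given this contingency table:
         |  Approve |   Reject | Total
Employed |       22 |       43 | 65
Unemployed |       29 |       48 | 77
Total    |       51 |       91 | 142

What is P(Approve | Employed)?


P(Approve | Employed) = 22/(22+43) = 22/65

P(Approve|Employed) = 22/65 ≈ 33.85%


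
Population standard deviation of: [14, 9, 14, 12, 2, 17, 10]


Mean = 78/7
  (14-78/7)²=400/49
  (9-78/7)²=225/49
  (14-78/7)²=400/49
  (12-78/7)²=36/49
  (2-78/7)²=4096/49
  (17-78/7)²=1681/49
  (10-78/7)²=64/49
Σ(x-μ)² = 986/7
σ² = (986/7)/7 = 986/49

σ = √(986/49) ≈ 4.4858


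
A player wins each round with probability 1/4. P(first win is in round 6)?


Geometric: P(X=6) = (1-p)^(k-1)×p = (3/4)^5×1/4 = 243/4096

P(X=6) = 243/4096 ≈ 5.93%


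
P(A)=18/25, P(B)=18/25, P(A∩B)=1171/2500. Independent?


P(A)×P(B) = 324/625
P(A∩B) = 1171/2500
Not equal → NOT independent

No, not independent


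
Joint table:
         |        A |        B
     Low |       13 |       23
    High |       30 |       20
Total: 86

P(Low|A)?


P(Low|A) = 13/(13+30) = 13/43

P = 13/43 ≈ 30.23%


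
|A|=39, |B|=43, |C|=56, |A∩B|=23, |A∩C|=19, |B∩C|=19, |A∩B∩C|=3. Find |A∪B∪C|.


|A∪B∪C| = 39+43+56-23-19-19+3 = 80

|A∪B∪C| = 80


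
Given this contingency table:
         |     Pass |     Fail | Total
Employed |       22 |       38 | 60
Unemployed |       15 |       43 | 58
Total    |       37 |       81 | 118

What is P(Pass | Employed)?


P(Pass | Employed) = 22/(22+38) = 22/60 = 11/30

P(Pass|Employed) = 11/30 ≈ 36.67%


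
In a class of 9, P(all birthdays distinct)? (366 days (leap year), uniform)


P(all different) = Π(366-i)/366 for i=0..8
= (366/366)×(365/366)×...×(358/366)
= 0.905624

P ≈ 0.9056 ≈ 90.56%


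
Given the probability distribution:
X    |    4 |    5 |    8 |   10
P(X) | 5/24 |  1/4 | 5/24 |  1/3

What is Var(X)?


E[X] = 85/12
E[X²] = 225/4
Var(X) = E[X²] - (E[X])² = 225/4 - 7225/144 = 875/144

Var(X) = 875/144 ≈ 6.0764


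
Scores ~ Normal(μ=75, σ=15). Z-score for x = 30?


z = (x - μ)/σ = (30 - 75)/15 = -3.0

z = -3.0


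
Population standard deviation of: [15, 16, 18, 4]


Mean = 53/4
  (15-53/4)²=49/16
  (16-53/4)²=121/16
  (18-53/4)²=361/16
  (4-53/4)²=1369/16
Σ(x-μ)² = 475/4
σ² = (475/4)/4 = 475/16

σ = √(475/16) ≈ 5.4486


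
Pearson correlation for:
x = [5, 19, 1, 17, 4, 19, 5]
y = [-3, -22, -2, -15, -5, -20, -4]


n=7, Σx=70, Σy=-71, Σxy=-1110, Σx²=1078, Σy²=1163
r = (7×(-1110) - 70×(-71))/√((7×1078 - 70²)(7×1163 - (-71)²))
= -2800/√(2646×3100) = -2800/√8202600 ≈ -2800/2864.0182 ≈ -0.9776

r ≈ -0.9776


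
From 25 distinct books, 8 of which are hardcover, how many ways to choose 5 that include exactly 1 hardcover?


Choose 1 of the 8 hardcovers and 4 of the other 17 books:
C(8,1)×C(17,4) = 8×2380 = 19040

19040


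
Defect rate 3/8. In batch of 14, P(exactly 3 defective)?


Binomial: P(X=3) = C(14,3)×p^3×(1-p)^11
= 364 × 27/512 × 48828125/8589934592 = 119970703125/1099511627776

P(X=3) = 119970703125/1099511627776 ≈ 10.91%


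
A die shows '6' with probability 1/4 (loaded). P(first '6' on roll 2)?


Geometric: P(X=2) = (1-p)^(k-1)×p = (3/4)^1×1/4 = 3/16

P(X=2) = 3/16 ≈ 18.75%


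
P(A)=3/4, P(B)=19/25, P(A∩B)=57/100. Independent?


P(A)×P(B) = 57/100
P(A∩B) = 57/100
Equal ✓ → Independent

Yes, independent


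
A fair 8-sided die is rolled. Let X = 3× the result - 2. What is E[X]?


E[die] = (1+8)/2 = 9/2
E[X] = 3×9/2 - 2 = 23/2

E[X] = 23/2


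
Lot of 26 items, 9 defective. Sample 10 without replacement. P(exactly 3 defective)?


Hypergeometric: C(9,3)×C(17,7)/C(26,10)
= 84×19448/5311735 = 672/2185

P(X=3) = 672/2185 ≈ 30.76%


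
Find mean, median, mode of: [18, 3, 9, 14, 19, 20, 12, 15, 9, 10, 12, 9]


Sorted: [3, 9, 9, 9, 10, 12, 12, 14, 15, 18, 19, 20]
Mean = 150/12 = 25/2
Median = 12
Freq: {18: 1, 3: 1, 9: 3, 14: 1, 19: 1, 20: 1, 12: 2, 15: 1, 10: 1}
Mode: [9]

Mean=25/2, Median=12, Mode=9


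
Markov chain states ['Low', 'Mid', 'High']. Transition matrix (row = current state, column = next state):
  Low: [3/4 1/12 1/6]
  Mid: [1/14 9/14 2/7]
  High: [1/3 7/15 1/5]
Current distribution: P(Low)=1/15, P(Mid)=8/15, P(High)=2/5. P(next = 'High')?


P(next=High) = Σᵢ P(now=i)×P(i→High)
= 1/15×1/6 + 8/15×2/7 + 2/5×1/5
= 1/90 + 16/105 + 2/25 = 767/3150

P = 767/3150 ≈ 0.2435


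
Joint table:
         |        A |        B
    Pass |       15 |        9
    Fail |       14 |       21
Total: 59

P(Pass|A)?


P(Pass|A) = 15/(15+14) = 15/29

P = 15/29 ≈ 51.72%


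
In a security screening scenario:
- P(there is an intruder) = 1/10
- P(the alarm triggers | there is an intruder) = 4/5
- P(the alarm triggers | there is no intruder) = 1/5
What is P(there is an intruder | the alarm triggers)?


Using Bayes' theorem:
P(A|B) = P(B|A)·P(A) / P(B)

P(the alarm triggers) = 4/5 × 1/10 + 1/5 × 9/10
= 2/25 + 9/50 = 13/50

P(there is an intruder|the alarm triggers) = (2/25) / (13/50) = 4/13

P(there is an intruder|the alarm triggers) = 4/13 ≈ 30.77%


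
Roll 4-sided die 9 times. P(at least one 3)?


P(no 3)^9 = (3/4)^9 = 19683/262144
P(≥1) = 1 - 19683/262144 = 242461/262144

P = 242461/262144 ≈ 92.49%


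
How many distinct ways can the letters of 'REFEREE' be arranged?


Letters: 7, freq: {'R': 2, 'E': 4, 'F': 1}
7!/(2!×4!×1!) = 5040/48 = 105

105


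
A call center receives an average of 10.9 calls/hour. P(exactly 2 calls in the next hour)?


Poisson(λ=10.9): P(X=2) = e^(-λ)×λ^k/k!
= e^(-10.9) × 10.9^2 / 2!
≈ 1.8458234e-05 × 118.81 / 2 ≈ 0.001097

P(X=2) ≈ 0.001097 ≈ 0.11%


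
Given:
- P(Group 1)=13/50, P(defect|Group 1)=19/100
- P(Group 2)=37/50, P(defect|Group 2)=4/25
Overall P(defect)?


P(B) = Σ P(B|Aᵢ)×P(Aᵢ)
  19/100×13/50 = 247/5000
  4/25×37/50 = 74/625
Sum = 839/5000

P(defect) = 839/5000 ≈ 16.78%


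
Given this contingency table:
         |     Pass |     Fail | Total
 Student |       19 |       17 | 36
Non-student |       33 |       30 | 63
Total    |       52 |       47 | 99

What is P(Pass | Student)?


P(Pass | Student) = 19/(19+17) = 19/36

P(Pass|Student) = 19/36 ≈ 52.78%


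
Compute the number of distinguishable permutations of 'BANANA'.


Letters: 6, freq: {'B': 1, 'A': 3, 'N': 2}
6!/(1!×3!×2!) = 720/12 = 60

60


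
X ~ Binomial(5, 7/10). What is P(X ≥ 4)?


P(X ≥ 4) = Σ P(X=i) for i=4..5
P(X=4) = 7203/20000
P(X=5) = 16807/100000
Sum = 26411/50000

P(X ≥ 4) = 26411/50000 ≈ 52.82%


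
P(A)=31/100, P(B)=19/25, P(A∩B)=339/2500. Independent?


P(A)×P(B) = 589/2500
P(A∩B) = 339/2500
Not equal → NOT independent

No, not independent


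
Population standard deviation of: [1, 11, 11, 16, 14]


Mean = 53/5
  (1-53/5)²=2304/25
  (11-53/5)²=4/25
  (11-53/5)²=4/25
  (16-53/5)²=729/25
  (14-53/5)²=289/25
Σ(x-μ)² = 666/5
σ² = (666/5)/5 = 666/25

σ = √(666/25) ≈ 5.1614


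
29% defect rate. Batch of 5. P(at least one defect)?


P(all good) = (71/100)^5 = 1804229351/10000000000
P(≥1 defect) = 8195770649/10000000000

P = 8195770649/10000000000 ≈ 81.96%


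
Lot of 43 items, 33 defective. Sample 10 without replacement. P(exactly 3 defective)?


Hypergeometric: C(33,3)×C(10,7)/C(43,10)
= 5456×120/1917334783 = 654720/1917334783

P(X=3) = 654720/1917334783 ≈ 0.03%


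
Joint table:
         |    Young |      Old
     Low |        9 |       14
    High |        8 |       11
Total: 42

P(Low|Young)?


P(Low|Young) = 9/(9+8) = 9/17

P = 9/17 ≈ 52.94%


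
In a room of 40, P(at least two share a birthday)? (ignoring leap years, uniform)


P(all different) = Π(365-i)/365 for i=0..39
= 0.108768
P(match) = 1 - 0.108768 = 0.891232

P ≈ 0.8912 ≈ 89.12%


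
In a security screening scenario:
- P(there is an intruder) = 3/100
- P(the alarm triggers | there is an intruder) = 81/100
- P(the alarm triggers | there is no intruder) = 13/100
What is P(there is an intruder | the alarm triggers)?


Using Bayes' theorem:
P(A|B) = P(B|A)·P(A) / P(B)

P(the alarm triggers) = 81/100 × 3/100 + 13/100 × 97/100
= 243/10000 + 1261/10000 = 94/625

P(there is an intruder|the alarm triggers) = (243/10000) / (94/625) = 243/1504

P(there is an intruder|the alarm triggers) = 243/1504 ≈ 16.16%


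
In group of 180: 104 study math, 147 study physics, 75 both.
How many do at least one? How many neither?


|A∪B| = 104+147-75 = 176
Neither = 180-176 = 4

At least one: 176; Neither: 4


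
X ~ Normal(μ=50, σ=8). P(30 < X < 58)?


z₁=(30-50)/8=-2.5, z₂=(58-50)/8=1.0
P = Φ(1.0) - Φ(-2.5) = 0.841345 - 0.006210 = 0.835135 ≈ 0.8351

P(30 < X < 58) ≈ 0.8351


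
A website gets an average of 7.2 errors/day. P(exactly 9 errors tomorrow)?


Poisson(λ=7.2): P(X=9) = e^(-λ)×λ^k/k!
= e^(-7.2) × 7.2^9 / 9!
≈ 0.0007465858084 × 51998697.8142 / 362880 ≈ 0.106982

P(X=9) ≈ 0.106982 ≈ 10.70%


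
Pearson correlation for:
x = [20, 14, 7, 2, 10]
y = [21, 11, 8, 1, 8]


n=5, Σx=53, Σy=49, Σxy=712, Σx²=749, Σy²=691
r = (5×712 - 53×49)/√((5×749 - 53²)(5×691 - 49²))
= 963/√(936×1054) = 963/√986544 ≈ 963/993.2492 ≈ 0.9695

r ≈ 0.9695


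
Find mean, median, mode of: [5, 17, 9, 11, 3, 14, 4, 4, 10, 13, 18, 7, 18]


Sorted: [3, 4, 4, 5, 7, 9, 10, 11, 13, 14, 17, 18, 18]
Mean = 133/13
Median = 10
Freq: {5: 1, 17: 1, 9: 1, 11: 1, 3: 1, 14: 1, 4: 2, 10: 1, 13: 1, 18: 2, 7: 1}
Mode: [4, 18]

Mean=133/13, Median=10, Mode=[4, 18]


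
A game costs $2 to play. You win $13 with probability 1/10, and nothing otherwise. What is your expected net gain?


E[gain] = (13-2)×1/10 + (-2)×9/10
= 11/10 - 9/5 = -7/10

Expected net gain = $-7/10 ≈ $-0.70


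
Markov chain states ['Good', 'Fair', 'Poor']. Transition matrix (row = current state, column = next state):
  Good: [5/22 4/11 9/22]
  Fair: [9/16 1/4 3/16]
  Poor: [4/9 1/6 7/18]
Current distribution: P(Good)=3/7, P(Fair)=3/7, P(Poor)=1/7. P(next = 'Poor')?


P(next=Poor) = Σᵢ P(now=i)×P(i→Poor)
= 3/7×9/22 + 3/7×3/16 + 1/7×7/18
= 27/154 + 9/112 + 1/18 = 493/1584

P = 493/1584 ≈ 0.3112


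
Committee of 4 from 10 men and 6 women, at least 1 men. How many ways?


Count by #men:
  1M,3W: C(10,1)×C(6,3)=200
  2M,2W: C(10,2)×C(6,2)=675
  3M,1W: C(10,3)×C(6,1)=720
  4M,0W: C(10,4)×C(6,0)=210
Total = 1805

1805


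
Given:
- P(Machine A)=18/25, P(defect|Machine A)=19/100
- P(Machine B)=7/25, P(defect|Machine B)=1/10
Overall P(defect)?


P(B) = Σ P(B|Aᵢ)×P(Aᵢ)
  19/100×18/25 = 171/1250
  1/10×7/25 = 7/250
Sum = 103/625

P(defect) = 103/625 ≈ 16.48%


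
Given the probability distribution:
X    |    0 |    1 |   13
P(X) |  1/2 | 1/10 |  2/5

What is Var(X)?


E[X] = 53/10
E[X²] = 677/10
Var(X) = E[X²] - (E[X])² = 677/10 - 2809/100 = 3961/100

Var(X) = 3961/100 ≈ 39.6100


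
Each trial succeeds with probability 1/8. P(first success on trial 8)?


Geometric: P(X=8) = (1-p)^(k-1)×p = (7/8)^7×1/8 = 823543/16777216

P(X=8) = 823543/16777216 ≈ 4.91%


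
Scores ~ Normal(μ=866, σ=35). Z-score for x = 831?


z = (x - μ)/σ = (831 - 866)/35 = -1.0

z = -1.0


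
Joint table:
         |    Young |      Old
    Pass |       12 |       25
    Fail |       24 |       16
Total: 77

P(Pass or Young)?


P(Pass∨Young) = P(Pass) + P(Young) - P(Pass∧Young)
= (37 + 36 - 12)/77 = 61/77

P = 61/77 ≈ 79.22%


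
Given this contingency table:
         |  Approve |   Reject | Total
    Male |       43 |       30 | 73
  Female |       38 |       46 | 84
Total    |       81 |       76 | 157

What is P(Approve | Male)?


P(Approve | Male) = 43/(43+30) = 43/73

P(Approve|Male) = 43/73 ≈ 58.90%


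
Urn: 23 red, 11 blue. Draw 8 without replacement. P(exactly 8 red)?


Hypergeometric: C(23,8)×C(11,0)/C(34,8)
= 490314×1/18156204 = 437/16182

P(X=8) = 437/16182 ≈ 2.70%


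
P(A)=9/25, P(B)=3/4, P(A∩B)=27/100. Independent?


P(A)×P(B) = 27/100
P(A∩B) = 27/100
Equal ✓ → Independent

Yes, independent


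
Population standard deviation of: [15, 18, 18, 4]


Mean = 55/4
  (15-55/4)²=25/16
  (18-55/4)²=289/16
  (18-55/4)²=289/16
  (4-55/4)²=1521/16
Σ(x-μ)² = 531/4
σ² = (531/4)/4 = 531/16

σ = √(531/16) ≈ 5.7609


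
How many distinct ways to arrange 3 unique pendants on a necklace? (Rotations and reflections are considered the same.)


Free circular arrangements: rotations and reflections both identified.
(n-1)!/2 = 2!/2 = 2/2 = 1

1


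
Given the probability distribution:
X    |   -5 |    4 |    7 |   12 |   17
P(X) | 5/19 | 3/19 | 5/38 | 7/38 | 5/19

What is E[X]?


E[X] = Σ x·P(X=x)
= (-5)×(5/19) + (4)×(3/19) + (7)×(5/38) + (12)×(7/38) + (17)×(5/19)
= 263/38

E[X] = 263/38


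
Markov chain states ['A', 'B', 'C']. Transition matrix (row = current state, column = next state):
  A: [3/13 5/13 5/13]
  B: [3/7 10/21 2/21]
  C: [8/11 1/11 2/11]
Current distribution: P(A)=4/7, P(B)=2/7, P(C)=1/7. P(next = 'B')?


P(next=B) = Σᵢ P(now=i)×P(i→B)
= 4/7×5/13 + 2/7×10/21 + 1/7×1/11
= 20/91 + 20/147 + 1/77 = 7753/21021

P = 7753/21021 ≈ 0.3688


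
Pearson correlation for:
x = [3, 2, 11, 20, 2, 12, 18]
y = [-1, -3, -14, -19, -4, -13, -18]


n=7, Σx=68, Σy=-72, Σxy=-1031, Σx²=1006, Σy²=1076
r = (7×(-1031) - 68×(-72))/√((7×1006 - 68²)(7×1076 - (-72)²))
= -2321/√(2418×2348) = -2321/√5677464 ≈ -2321/2382.7430 ≈ -0.9741

r ≈ -0.9741


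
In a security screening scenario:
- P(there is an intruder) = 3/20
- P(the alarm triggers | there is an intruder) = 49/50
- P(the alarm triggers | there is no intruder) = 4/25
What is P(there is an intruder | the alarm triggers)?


Using Bayes' theorem:
P(A|B) = P(B|A)·P(A) / P(B)

P(the alarm triggers) = 49/50 × 3/20 + 4/25 × 17/20
= 147/1000 + 17/125 = 283/1000

P(there is an intruder|the alarm triggers) = (147/1000) / (283/1000) = 147/283

P(there is an intruder|the alarm triggers) = 147/283 ≈ 51.94%


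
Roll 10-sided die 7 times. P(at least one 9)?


P(no 9)^7 = (9/10)^7 = 4782969/10000000
P(≥1) = 1 - 4782969/10000000 = 5217031/10000000

P = 5217031/10000000 ≈ 52.17%


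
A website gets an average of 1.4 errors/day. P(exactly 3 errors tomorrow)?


Poisson(λ=1.4): P(X=3) = e^(-λ)×λ^k/k!
= e^(-1.4) × 1.4^3 / 3!
≈ 0.2465969639 × 2.744 / 6 ≈ 0.112777

P(X=3) ≈ 0.112777 ≈ 11.28%


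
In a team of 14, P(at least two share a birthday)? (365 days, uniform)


P(all different) = Π(365-i)/365 for i=0..13
= 0.776897
P(match) = 1 - 0.776897 = 0.223103

P ≈ 0.2231 ≈ 22.31%


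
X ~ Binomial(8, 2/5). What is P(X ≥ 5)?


P(X ≥ 5) = Σ P(X=i) for i=5..8
P(X=5) = 48384/390625
P(X=6) = 16128/390625
P(X=7) = 3072/390625
P(X=8) = 256/390625
Sum = 13568/78125

P(X ≥ 5) = 13568/78125 ≈ 17.37%


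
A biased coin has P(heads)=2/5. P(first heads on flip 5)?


Geometric: P(X=5) = (1-p)^(k-1)×p = (3/5)^4×2/5 = 162/3125

P(X=5) = 162/3125 ≈ 5.18%


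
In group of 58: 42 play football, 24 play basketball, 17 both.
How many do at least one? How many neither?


|A∪B| = 42+24-17 = 49
Neither = 58-49 = 9

At least one: 49; Neither: 9


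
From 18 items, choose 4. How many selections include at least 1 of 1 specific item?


Complement: C(18,4) - C(17,4) = 3060 - 2380 = 680

680


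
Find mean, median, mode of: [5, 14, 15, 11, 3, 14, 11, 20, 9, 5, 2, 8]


Sorted: [2, 3, 5, 5, 8, 9, 11, 11, 14, 14, 15, 20]
Mean = 117/12 = 39/4
Median = 10
Freq: {5: 2, 14: 2, 15: 1, 11: 2, 3: 1, 20: 1, 9: 1, 2: 1, 8: 1}
Mode: [5, 11, 14]

Mean=39/4, Median=10, Mode=[5, 11, 14]


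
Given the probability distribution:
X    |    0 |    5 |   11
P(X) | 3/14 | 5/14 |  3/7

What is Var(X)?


E[X] = 13/2
E[X²] = 851/14
Var(X) = E[X²] - (E[X])² = 851/14 - 169/4 = 519/28

Var(X) = 519/28 ≈ 18.5357


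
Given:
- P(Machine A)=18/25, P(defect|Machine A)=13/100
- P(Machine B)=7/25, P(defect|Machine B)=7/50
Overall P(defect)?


P(B) = Σ P(B|Aᵢ)×P(Aᵢ)
  13/100×18/25 = 117/1250
  7/50×7/25 = 49/1250
Sum = 83/625

P(defect) = 83/625 ≈ 13.28%


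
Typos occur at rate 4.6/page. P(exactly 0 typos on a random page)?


Poisson(λ=4.6): P(X=0) = e^(-λ)×λ^k/k!
= e^(-4.6) × 4.6^0 / 0!
≈ 0.01005183574 × 1 / 1 ≈ 0.010052

P(X=0) ≈ 0.010052 ≈ 1.01%


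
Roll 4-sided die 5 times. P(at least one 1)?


P(no 1)^5 = (3/4)^5 = 243/1024
P(≥1) = 1 - 243/1024 = 781/1024

P = 781/1024 ≈ 76.27%


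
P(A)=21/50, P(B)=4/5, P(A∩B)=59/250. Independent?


P(A)×P(B) = 42/125
P(A∩B) = 59/250
Not equal → NOT independent

No, not independent


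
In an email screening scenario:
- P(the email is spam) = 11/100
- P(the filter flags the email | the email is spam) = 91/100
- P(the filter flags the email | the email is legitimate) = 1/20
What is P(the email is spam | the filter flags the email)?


Using Bayes' theorem:
P(A|B) = P(B|A)·P(A) / P(B)

P(the filter flags the email) = 91/100 × 11/100 + 1/20 × 89/100
= 1001/10000 + 89/2000 = 723/5000

P(the email is spam|the filter flags the email) = (1001/10000) / (723/5000) = 1001/1446

P(the email is spam|the filter flags the email) = 1001/1446 ≈ 69.23%
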